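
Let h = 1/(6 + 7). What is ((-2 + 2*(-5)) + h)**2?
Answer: 24025/169 ≈ 142.16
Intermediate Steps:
h = 1/13 ≈ 0.076923
((-2 + 2*(-5)) + h)**2 = ((-2 + 2*(-5)) + 1/13)**2 = ((-2 - 10) + 1/13)**2 = (-12 + 1/13)**2 = (-155/13)**2 = 24025/169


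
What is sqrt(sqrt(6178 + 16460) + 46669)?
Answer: sqrt(46669 + 7*sqrt(462)) ≈ 216.38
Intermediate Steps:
sqrt(sqrt(6178 + 16460) + 46669) = sqrt(sqrt(22638) + 46669) = sqrt(7*sqrt(462) + 46669) = sqrt(46669 + 7*sqrt(462))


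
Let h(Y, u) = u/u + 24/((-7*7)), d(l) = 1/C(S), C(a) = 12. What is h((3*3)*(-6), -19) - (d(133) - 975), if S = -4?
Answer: 573551/588 ≈ 975.43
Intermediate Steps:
d(l) = 1/12
h(Y, u) = 25/49 (h(Y, u) = 1 + 24/(-49) = 1 + 24*(-1/49) = 1 - 24/49 = 25/49)
h((3*3)*(-6), -19) - (d(133) - 975) = 25/49 - (1/12 - 975) = 25/49 - 1*(-11699/12) = 25/49 + 11699/12 = 573551/588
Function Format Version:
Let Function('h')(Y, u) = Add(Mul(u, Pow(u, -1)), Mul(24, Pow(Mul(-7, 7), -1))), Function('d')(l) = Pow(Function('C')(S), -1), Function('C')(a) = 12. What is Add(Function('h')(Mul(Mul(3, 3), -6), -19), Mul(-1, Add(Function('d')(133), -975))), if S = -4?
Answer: Rational(573551, 588) ≈ 975.43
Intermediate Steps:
Function('d')(l) = Rational(1, 12) (Function('d')(l) = Pow(12, -1) = Rational(1, 12))
Function('h')(Y, u) = Rational(25, 49) (Function('h')(Y, u) = Add(1, Mul(24, Pow(-49, -1))) = Add(1, Mul(24, Rational(-1, 49))) = Add(1, Rational(-24, 49)) = Rational(25, 49))
Add(Function('h')(Mul(Mul(3, 3), -6), -19), Mul(-1, Add(Function('d')(133), -975))) = Add(Rational(25, 49), Mul(-1, Add(Rational(1, 12), -975))) = Add(Rational(25, 49), Mul(-1, Rational(-11699, 12))) = Add(Rational(25, 49), Rational(11699, 12)) = Rational(573551, 588)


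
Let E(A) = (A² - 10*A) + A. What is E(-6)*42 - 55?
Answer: 3725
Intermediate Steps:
E(A) = A² - 9*A
E(-6)*42 - 55 = -6*(-9 - 6)*42 - 55 = -6*(-15)*42 - 55 = 90*42 - 55 = 3780 - 55 = 3725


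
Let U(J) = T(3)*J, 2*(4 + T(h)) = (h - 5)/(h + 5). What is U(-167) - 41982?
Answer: -330345/8 ≈ -41293.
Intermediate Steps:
T(h) = -4 + (-5 + h)/(2*(5 + h)) (T(h) = -4 + ((h - 5)/(h + 5))/2 = -4 + ((-5 + h)/(5 + h))/2 = -4 + (-5 + h)/(2*(5 + h)))
U(J) = -33*J/8 (U(J) = ((-45 - 7*3)/(2*(5 + 3)))*J = ((½)*(-45 - 21)/8)*J = ((½)*(⅛)*(-66))*J = -33*J/8)
U(-167) - 41982 = -33/8*(-167) - 41982 = 5511/8 - 41982 = -330345/8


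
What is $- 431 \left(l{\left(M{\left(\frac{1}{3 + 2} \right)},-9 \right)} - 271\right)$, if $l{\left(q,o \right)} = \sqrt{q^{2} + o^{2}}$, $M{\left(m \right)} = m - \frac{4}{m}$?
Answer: $116801 - \frac{3879 \sqrt{146}}{5} \approx 1.0743 \cdot 10^{5}$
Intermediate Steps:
$M{\left(m \right)} = m - \frac{4}{m}$
$l{\left(q,o \right)} = \sqrt{o^{2} + q^{2}}$
$- 431 \left(l{\left(M{\left(\frac{1}{3 + 2} \right)},-9 \right)} - 271\right) = - 431 \left(\sqrt{\left(-9\right)^{2} + \left(\frac{1}{3 + 2} - \frac{4}{\frac{1}{3 + 2}}\right)^{2}} - 271\right) = - 431 \left(\sqrt{81 + \left(\frac{1}{5} - \frac{4}{\frac{1}{5}}\right)^{2}} - 271\right) = - 431 \left(\sqrt{81 + \left(\frac{1}{5} - 4 \frac{1}{\frac{1}{5}}\right)^{2}} - 271\right) = - 431 \left(\sqrt{81 + \left(\frac{1}{5} - 20\right)^{2}} - 271\right) = - 431 \left(\sqrt{81 + \left(- \frac{99}{5}\right)^{2}} - 271\right) = - 431 \left(\sqrt{81 + \frac{9801}{25}} - 271\right) = - 431 \left(\sqrt{\frac{11826}{25}} - 271\right) = - 431 \left(\frac{9 \sqrt{146}}{5} - 271\right) = - 431 \left(-271 + \frac{9 \sqrt{146}}{5}\right) = 116801 - \frac{3879 \sqrt{146}}{5}$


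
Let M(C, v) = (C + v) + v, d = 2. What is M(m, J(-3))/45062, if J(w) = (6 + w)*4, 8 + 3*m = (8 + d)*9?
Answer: 77/67593 ≈ 0.0011392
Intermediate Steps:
m = 82/3 (m = -8/3 + ((8 + 2)*9)/3 = -8/3 + (10*9)/3 = -8/3 + (⅓)*90 = -8/3 + 30 = 82/3 ≈ 27.333)
J(w) = 24 + 4*w
M(C, v) = C + 2*v
M(m, J(-3))/45062 = (82/3 + 2*(24 + 4*(-3)))/45062 = (82/3 + 2*(24 - 12))*(1/45062) = (82/3 + 2*12)*(1/45062) = (82/3 + 24)*(1/45062) = (154/3)*(1/45062) = 77/67593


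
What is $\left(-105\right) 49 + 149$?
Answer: $-4996$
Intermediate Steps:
$\left(-105\right) 49 + 149 = -5145 + 149 = -4996$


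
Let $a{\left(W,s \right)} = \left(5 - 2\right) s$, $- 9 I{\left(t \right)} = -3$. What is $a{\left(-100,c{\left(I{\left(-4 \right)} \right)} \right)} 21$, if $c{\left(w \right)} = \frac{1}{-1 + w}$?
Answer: $- \frac{189}{2} \approx -94.5$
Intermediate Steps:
$I{\left(t \right)} = \frac{1}{3}$ ($I{\left(t \right)} = \left(- \frac{1}{9}\right) \left(-3\right) = \frac{1}{3}$)
$a{\left(W,s \right)} = 3 s$
$a{\left(-100,c{\left(I{\left(-4 \right)} \right)} \right)} 21 = \frac{3}{-1 + \frac{1}{3}} \cdot 21 = \frac{3}{- \frac{2}{3}} \cdot 21 = 3 \left(- \frac{3}{2}\right) 21 = \left(- \frac{9}{2}\right) 21 = - \frac{189}{2}$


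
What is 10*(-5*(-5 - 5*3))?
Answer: 1000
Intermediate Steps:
10*(-5*(-5 - 5*3)) = 10*(-5*(-5 - 15)) = 10*(-5*(-20)) = 10*100 = 1000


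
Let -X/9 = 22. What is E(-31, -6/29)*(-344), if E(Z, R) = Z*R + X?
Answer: 1911264/29 ≈ 65906.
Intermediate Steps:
X = -198 (X = -9*22 = -198)
E(Z, R) = -198 + R*Z (E(Z, R) = Z*R - 198 = R*Z - 198 = -198 + R*Z)
E(-31, -6/29)*(-344) = (-198 - 6/29*(-31))*(-344) = (-198 + 186/29)*(-344) = -5556/29*(-344) = 1911264/29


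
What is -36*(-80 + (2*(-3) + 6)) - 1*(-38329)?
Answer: 41209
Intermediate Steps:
-36*(-80 + (2*(-3) + 6)) - 1*(-38329) = -36*(-80 + (-6 + 6)) + 38329 = -36*(-80 + 0) + 38329 = -36*(-80) + 38329 = 2880 + 38329 = 41209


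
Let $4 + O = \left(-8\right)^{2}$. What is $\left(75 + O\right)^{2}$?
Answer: $18225$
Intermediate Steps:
$O = 60$ ($O = -4 + \left(-8\right)^{2} = -4 + 64 = 60$)
$\left(75 + O\right)^{2} = \left(75 + 60\right)^{2} = 135^{2} = 18225$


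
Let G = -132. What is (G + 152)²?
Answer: 400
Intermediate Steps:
(G + 152)² = (-132 + 152)² = 20² = 400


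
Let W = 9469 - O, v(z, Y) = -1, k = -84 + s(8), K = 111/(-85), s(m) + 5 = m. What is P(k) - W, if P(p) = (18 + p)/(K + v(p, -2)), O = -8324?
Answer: -497439/28 ≈ -17766.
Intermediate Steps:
s(m) = -5 + m
K = -111/85 (K = 111*(-1/85) = -111/85 ≈ -1.3059)
k = -81 (k = -84 + (-5 + 8) = -84 + 3 = -81)
P(p) = -765/98 - 85*p/196 (P(p) = (18 + p)/(-111/85 - 1) = (18 + p)/(-196/85) = (18 + p)*(-85/196) = -765/98 - 85*p/196)
W = 17793 (W = 9469 - 1*(-8324) = 9469 + 8324 = 17793)
P(k) - W = (-765/98 - 85/196*(-81)) - 1*17793 = (-765/98 + 6885/196) - 17793 = 765/28 - 17793 = -497439/28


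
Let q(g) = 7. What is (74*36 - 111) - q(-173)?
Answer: 2546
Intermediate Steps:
(74*36 - 111) - q(-173) = (74*36 - 111) - 1*7 = (2664 - 111) - 7 = 2553 - 7 = 2546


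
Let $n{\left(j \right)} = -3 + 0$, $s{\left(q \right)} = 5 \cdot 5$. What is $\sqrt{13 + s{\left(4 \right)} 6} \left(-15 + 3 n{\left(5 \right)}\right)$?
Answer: $- 24 \sqrt{163} \approx -306.41$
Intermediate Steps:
$s{\left(q \right)} = 25$
$n{\left(j \right)} = -3$
$\sqrt{13 + s{\left(4 \right)} 6} \left(-15 + 3 n{\left(5 \right)}\right) = \sqrt{13 + 25 \cdot 6} \left(-15 + 3 \left(-3\right)\right) = \sqrt{13 + 150} \left(-15 - 9\right) = \sqrt{163} \left(-24\right) = - 24 \sqrt{163}$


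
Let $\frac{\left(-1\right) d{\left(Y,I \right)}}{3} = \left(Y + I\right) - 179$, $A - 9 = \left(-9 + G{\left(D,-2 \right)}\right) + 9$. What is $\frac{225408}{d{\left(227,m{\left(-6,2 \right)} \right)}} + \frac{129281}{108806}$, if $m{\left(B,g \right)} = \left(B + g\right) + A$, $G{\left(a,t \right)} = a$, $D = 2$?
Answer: $- \frac{8168137161}{5984330} \approx -1364.9$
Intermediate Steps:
$A = 11$ ($A = 9 + \left(\left(-9 + 2\right) + 9\right) = 9 + \left(-7 + 9\right) = 9 + 2 = 11$)
$m{\left(B,g \right)} = 11 + B + g$ ($m{\left(B,g \right)} = \left(B + g\right) + 11 = 11 + B + g$)
$d{\left(Y,I \right)} = 537 - 3 I - 3 Y$ ($d{\left(Y,I \right)} = - 3 \left(\left(Y + I\right) - 179\right) = - 3 \left(\left(I + Y\right) - 179\right) = - 3 \left(-179 + I + Y\right) = 537 - 3 I - 3 Y$)
$\frac{225408}{d{\left(227,m{\left(-6,2 \right)} \right)}} + \frac{129281}{108806} = \frac{225408}{537 - 3 \left(11 - 6 + 2\right) - 681} + \frac{129281}{108806} = \frac{225408}{537 - 21 - 681} + 129281 \cdot \frac{1}{108806} = \frac{225408}{537 - 21 - 681} + \frac{129281}{108806} = \frac{225408}{-165} + \frac{129281}{108806} = 225408 \left(- \frac{1}{165}\right) + \frac{129281}{108806} = - \frac{75136}{55} + \frac{129281}{108806} = - \frac{8168137161}{5984330}$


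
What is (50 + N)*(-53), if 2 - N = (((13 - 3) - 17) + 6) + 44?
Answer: -477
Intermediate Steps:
N = -41 (N = 2 - ((((13 - 3) - 17) + 6) + 44) = 2 - (((10 - 17) + 6) + 44) = 2 - ((-7 + 6) + 44) = 2 - (-1 + 44) = 2 - 1*43 = 2 - 43 = -41)
(50 + N)*(-53) = (50 - 41)*(-53) = 9*(-53) = -477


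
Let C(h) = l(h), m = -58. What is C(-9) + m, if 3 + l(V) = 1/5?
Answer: -304/5 ≈ -60.800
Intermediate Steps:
l(V) = -14/5 (l(V) = -3 + 1/5 = -14/5)
C(h) = -14/5
C(-9) + m = -14/5 - 58 = -304/5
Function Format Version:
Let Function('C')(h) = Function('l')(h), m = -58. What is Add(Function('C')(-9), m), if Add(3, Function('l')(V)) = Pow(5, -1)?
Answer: Rational(-304, 5) ≈ -60.800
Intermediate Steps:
Function('l')(V) = Rational(-14, 5) (Function('l')(V) = Add(-3, Pow(5, -1)) = Add(-3, Rational(1, 5)) = Rational(-14, 5))
Function('C')(h) = Rational(-14, 5)
Add(Function('C')(-9), m) = Add(Rational(-14, 5), -58) = Rational(-304, 5)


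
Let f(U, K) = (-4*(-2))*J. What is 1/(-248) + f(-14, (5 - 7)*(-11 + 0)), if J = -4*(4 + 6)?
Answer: -79361/248 ≈ -320.00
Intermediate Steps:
J = -40 (J = -4*10 = -40)
f(U, K) = -320 (f(U, K) = -4*(-2)*(-40) = 8*(-40) = -320)
1/(-248) + f(-14, (5 - 7)*(-11 + 0)) = 1/(-248) - 320 = -1/248 - 320 = -79361/248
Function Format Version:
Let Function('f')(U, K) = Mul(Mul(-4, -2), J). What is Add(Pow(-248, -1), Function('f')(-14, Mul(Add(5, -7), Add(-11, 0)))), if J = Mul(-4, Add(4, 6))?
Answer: Rational(-79361, 248) ≈ -320.00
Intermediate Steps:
J = -40 (J = Mul(-4, 10) = -40)
Function('f')(U, K) = -320 (Function('f')(U, K) = Mul(Mul(-4, -2), -40) = Mul(8, -40) = -320)
Add(Pow(-248, -1), Function('f')(-14, Mul(Add(5, -7), Add(-11, 0)))) = Add(Pow(-248, -1), -320) = Add(Rational(-1, 248), -320) = Rational(-79361, 248)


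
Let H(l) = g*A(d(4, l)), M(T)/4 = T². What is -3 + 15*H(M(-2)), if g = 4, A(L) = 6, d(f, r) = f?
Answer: 357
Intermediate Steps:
M(T) = 4*T²
H(l) = 24 (H(l) = 4*6 = 24)
-3 + 15*H(M(-2)) = -3 + 15*24 = -3 + 360 = 357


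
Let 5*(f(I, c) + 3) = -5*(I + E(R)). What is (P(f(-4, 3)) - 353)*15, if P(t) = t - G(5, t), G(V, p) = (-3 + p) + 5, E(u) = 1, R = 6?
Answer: -5325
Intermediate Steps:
G(V, p) = 2 + p
f(I, c) = -4 - I (f(I, c) = -3 + (-5*(I + 1))/5 = -3 + (-5*(1 + I))/5 = -3 + (-5 - 5*I)/5 = -3 + (-1 - I) = -4 - I)
P(t) = -2 (P(t) = t - (2 + t) = t + (-2 - t) = -2)
(P(f(-4, 3)) - 353)*15 = (-2 - 353)*15 = -355*15 = -5325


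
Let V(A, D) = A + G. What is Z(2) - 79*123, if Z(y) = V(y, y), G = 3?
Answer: -9712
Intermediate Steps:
V(A, D) = 3 + A (V(A, D) = A + 3 = 3 + A)
Z(y) = 3 + y
Z(2) - 79*123 = (3 + 2) - 79*123 = 5 - 9717 = -9712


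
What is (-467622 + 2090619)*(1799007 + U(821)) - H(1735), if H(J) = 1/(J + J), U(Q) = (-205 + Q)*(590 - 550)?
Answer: 10270414426904729/3470 ≈ 2.9598e+12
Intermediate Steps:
U(Q) = -8200 + 40*Q (U(Q) = (-205 + Q)*40 = -8200 + 40*Q)
H(J) = 1/(2*J)
(-467622 + 2090619)*(1799007 + U(821)) - H(1735) = (-467622 + 2090619)*(1799007 + (-8200 + 40*821)) - 1/(2*1735) = 1622997*(1799007 + (-8200 + 32840)) - 1/(2*1735) = 1622997*(1799007 + 24640) - 1*1/3470 = 1622997*1823647 - 1/3470 = 2959773610059 - 1/3470 = 10270414426904729/3470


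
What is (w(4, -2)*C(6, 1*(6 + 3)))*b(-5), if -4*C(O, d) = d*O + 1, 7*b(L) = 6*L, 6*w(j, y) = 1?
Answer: 275/28 ≈ 9.8214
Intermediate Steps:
w(j, y) = ⅙ (w(j, y) = (⅙)*1 = ⅙)
b(L) = 6*L/7 (b(L) = (6*L)/7 = 6*L/7)
C(O, d) = -¼ - O*d/4 (C(O, d) = -(d*O + 1)/4 = -(O*d + 1)/4 = -(1 + O*d)/4 = -¼ - O*d/4)
(w(4, -2)*C(6, 1*(6 + 3)))*b(-5) = ((-¼ - ¼*6*1*(6 + 3))/6)*((6/7)*(-5)) = ((-¼ - ¼*6*1*9)/6)*(-30/7) = ((-¼ - ¼*6*9)/6)*(-30/7) = ((-¼ - 27/2)/6)*(-30/7) = ((⅙)*(-55/4))*(-30/7) = -55/24*(-30/7) = 275/28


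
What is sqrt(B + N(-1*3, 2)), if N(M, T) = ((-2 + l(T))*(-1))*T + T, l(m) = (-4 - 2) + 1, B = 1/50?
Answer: 3*sqrt(178)/10 ≈ 4.0025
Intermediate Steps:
B = 1/50 ≈ 0.020000
l(m) = -5 (l(m) = -6 + 1 = -5)
N(M, T) = 8*T (N(M, T) = ((-2 - 5)*(-1))*T + T = (-7*(-1))*T + T = 7*T + T = 8*T)
sqrt(B + N(-1*3, 2)) = sqrt(1/50 + 8*2) = sqrt(1/50 + 16) = sqrt(801/50) = 3*sqrt(178)/10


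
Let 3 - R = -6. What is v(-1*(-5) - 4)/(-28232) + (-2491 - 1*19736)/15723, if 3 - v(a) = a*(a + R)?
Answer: -209134201/147963912 ≈ -1.4134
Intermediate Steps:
R = 9 (R = 3 - 1*(-6) = 3 + 6 = 9)
v(a) = 3 - a*(9 + a) (v(a) = 3 - a*(a + 9) = 3 - a*(9 + a))
v(-1*(-5) - 4)/(-28232) + (-2491 - 1*19736)/15723 = (3 - (-1*(-5) - 4)² - 9*(-1*(-5) - 4))/(-28232) + (-2491 - 1*19736)/15723 = (3 - (5 - 4)² - 9*(5 - 4))*(-1/28232) + (-2491 - 19736)*(1/15723) = (3 - 1*1² - 9*1)*(-1/28232) - 22227*1/15723 = (3 - 1*1 - 9)*(-1/28232) - 7409/5241 = (3 - 1 - 9)*(-1/28232) - 7409/5241 = -7*(-1/28232) - 7409/5241 = 7/28232 - 7409/5241 = -209134201/147963912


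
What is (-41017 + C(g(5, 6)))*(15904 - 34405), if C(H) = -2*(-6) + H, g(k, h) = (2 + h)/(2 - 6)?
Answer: 758670507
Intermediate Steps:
g(k, h) = -½ - h/4 (g(k, h) = (2 + h)/(-4) = (2 + h)*(-¼) = -½ - h/4)
C(H) = 12 + H
(-41017 + C(g(5, 6)))*(15904 - 34405) = (-41017 + (12 + (-½ - ¼*6)))*(15904 - 34405) = (-41017 + (12 + (-½ - 3/2)))*(-18501) = (-41017 + (12 - 2))*(-18501) = (-41017 + 10)*(-18501) = -41007*(-18501) = 758670507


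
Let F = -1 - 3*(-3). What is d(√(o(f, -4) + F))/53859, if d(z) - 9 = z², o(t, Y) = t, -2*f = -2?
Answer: 6/17953 ≈ 0.00033421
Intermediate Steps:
f = 1 (f = -½*(-2) = 1)
F = 8 (F = -1 + 9 = 8)
d(z) = 9 + z²
d(√(o(f, -4) + F))/53859 = (9 + (√(1 + 8))²)/53859 = (9 + (√9)²)*(1/53859) = (9 + 3²)*(1/53859) = (9 + 9)*(1/53859) = 18*(1/53859) = 6/17953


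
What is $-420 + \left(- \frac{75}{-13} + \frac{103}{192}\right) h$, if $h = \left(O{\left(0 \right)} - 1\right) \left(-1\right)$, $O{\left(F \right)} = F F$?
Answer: $- \frac{1032581}{2496} \approx -413.69$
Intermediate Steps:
$O{\left(F \right)} = F^{2}$
$h = 1$ ($h = \left(0^{2} - 1\right) \left(-1\right) = \left(0 - 1\right) \left(-1\right) = \left(-1\right) \left(-1\right) = 1$)
$-420 + \left(- \frac{75}{-13} + \frac{103}{192}\right) h = -420 + \left(- \frac{75}{-13} + \frac{103}{192}\right) 1 = -420 + \left(\left(-75\right) \left(- \frac{1}{13}\right) + 103 \cdot \frac{1}{192}\right) 1 = -420 + \left(\frac{75}{13} + \frac{103}{192}\right) 1 = -420 + \frac{15739}{2496} \cdot 1 = -420 + \frac{15739}{2496} = - \frac{1032581}{2496}$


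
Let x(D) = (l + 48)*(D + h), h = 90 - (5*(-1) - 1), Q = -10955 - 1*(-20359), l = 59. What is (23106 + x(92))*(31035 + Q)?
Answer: 1747854458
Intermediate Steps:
Q = 9404 (Q = -10955 + 20359 = 9404)
h = 96 (h = 90 - (-5 - 1) = 90 - 1*(-6) = 90 + 6 = 96)
x(D) = 10272 + 107*D (x(D) = (59 + 48)*(D + 96) = 107*(96 + D) = 10272 + 107*D)
(23106 + x(92))*(31035 + Q) = (23106 + (10272 + 107*92))*(31035 + 9404) = (23106 + (10272 + 9844))*40439 = (23106 + 20116)*40439 = 43222*40439 = 1747854458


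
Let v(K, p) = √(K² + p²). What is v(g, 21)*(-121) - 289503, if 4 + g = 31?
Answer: -289503 - 363*√130 ≈ -2.9364e+5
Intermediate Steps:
g = 27 (g = -4 + 31 = 27)
v(g, 21)*(-121) - 289503 = √(27² + 21²)*(-121) - 289503 = √(729 + 441)*(-121) - 289503 = √1170*(-121) - 289503 = (3*√130)*(-121) - 289503 = -363*√130 - 289503 = -289503 - 363*√130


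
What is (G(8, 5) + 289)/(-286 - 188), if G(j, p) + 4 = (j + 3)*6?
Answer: -117/158 ≈ -0.74051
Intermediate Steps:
G(j, p) = 14 + 6*j (G(j, p) = -4 + (j + 3)*6 = -4 + (3 + j)*6 = -4 + (18 + 6*j) = 14 + 6*j)
(G(8, 5) + 289)/(-286 - 188) = ((14 + 6*8) + 289)/(-286 - 188) = ((14 + 48) + 289)/(-474) = (62 + 289)*(-1/474) = 351*(-1/474) = -117/158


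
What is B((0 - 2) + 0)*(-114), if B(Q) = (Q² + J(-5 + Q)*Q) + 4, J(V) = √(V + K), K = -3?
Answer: -912 + 228*I*√10 ≈ -912.0 + 721.0*I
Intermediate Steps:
J(V) = √(-3 + V) (J(V) = √(V - 3) = √(-3 + V))
B(Q) = 4 + Q² + Q*√(-8 + Q) (B(Q) = (Q² + √(-3 + (-5 + Q))*Q) + 4 = (Q² + √(-8 + Q)*Q) + 4 = (Q² + Q*√(-8 + Q)) + 4 = 4 + Q² + Q*√(-8 + Q))
B((0 - 2) + 0)*(-114) = (4 + ((0 - 2) + 0)² + ((0 - 2) + 0)*√(-8 + ((0 - 2) + 0)))*(-114) = (4 + (-2 + 0)² + (-2 + 0)*√(-8 + (-2 + 0)))*(-114) = (4 + (-2)² - 2*√(-8 - 2))*(-114) = (4 + 4 - 2*I*√10)*(-114) = (8 - 2*I*√10)*(-114) = -912 + 228*I*√10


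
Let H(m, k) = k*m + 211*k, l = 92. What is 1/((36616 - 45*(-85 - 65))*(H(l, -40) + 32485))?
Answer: 1/883148590 ≈ 1.1323e-9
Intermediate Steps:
H(m, k) = 211*k + k*m
1/((36616 - 45*(-85 - 65))*(H(l, -40) + 32485)) = 1/((36616 - 45*(-85 - 65))*(-40*(211 + 92) + 32485)) = 1/((36616 - 45*(-150))*(-40*303 + 32485)) = 1/((36616 + 6750)*(-12120 + 32485)) = 1/(43366*20365) = 1/883148590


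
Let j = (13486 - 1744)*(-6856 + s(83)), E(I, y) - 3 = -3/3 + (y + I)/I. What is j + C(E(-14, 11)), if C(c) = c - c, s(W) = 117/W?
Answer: -6680387802/83 ≈ -8.0487e+7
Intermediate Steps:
E(I, y) = 2 + (I + y)/I (E(I, y) = 3 + (-3/3 + (y + I)/I) = 3 + (-3*⅓ + (I + y)/I) = 3 + (-1 + (I + y)/I) = 2 + (I + y)/I)
C(c) = 0
j = -6680387802/83 (j = (13486 - 1744)*(-6856 + 117/83) = 11742*(-6856 + 117*(1/83)) = 11742*(-6856 + 117/83) = 11742*(-568931/83) = -6680387802/83 ≈ -8.0487e+7)
j + C(E(-14, 11)) = -6680387802/83 + 0 = -6680387802/83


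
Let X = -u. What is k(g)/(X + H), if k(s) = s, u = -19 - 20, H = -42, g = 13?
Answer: -13/3 ≈ -4.3333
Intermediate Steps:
u = -39
X = 39 (X = -1*(-39) = 39)
k(g)/(X + H) = 13/(39 - 42) = 13/(-3) = 13*(-⅓) = -13/3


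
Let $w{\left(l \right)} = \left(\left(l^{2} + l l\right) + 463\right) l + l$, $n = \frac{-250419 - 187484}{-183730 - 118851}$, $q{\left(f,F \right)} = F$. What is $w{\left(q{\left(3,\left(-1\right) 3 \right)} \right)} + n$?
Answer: $- \frac{437094223}{302581} \approx -1444.6$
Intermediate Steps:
$n = \frac{437903}{302581}$ ($n = - \frac{437903}{-302581} = \left(-437903\right) \left(- \frac{1}{302581}\right) = \frac{437903}{302581} \approx 1.4472$)
$w{\left(l \right)} = l + l \left(463 + 2 l^{2}\right)$ ($w{\left(l \right)} = \left(\left(l^{2} + l^{2}\right) + 463\right) l + l = \left(2 l^{2} + 463\right) l + l = \left(463 + 2 l^{2}\right) l + l = l \left(463 + 2 l^{2}\right) + l = l + l \left(463 + 2 l^{2}\right)$)
$w{\left(q{\left(3,\left(-1\right) 3 \right)} \right)} + n = 2 \left(\left(-1\right) 3\right) \left(232 + \left(\left(-1\right) 3\right)^{2}\right) + \frac{437903}{302581} = 2 \left(-3\right) \left(232 + \left(-3\right)^{2}\right) + \frac{437903}{302581} = 2 \left(-3\right) \left(232 + 9\right) + \frac{437903}{302581} = 2 \left(-3\right) 241 + \frac{437903}{302581} = -1446 + \frac{437903}{302581} = - \frac{437094223}{302581}$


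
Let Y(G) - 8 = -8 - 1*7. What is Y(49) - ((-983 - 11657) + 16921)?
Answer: -4288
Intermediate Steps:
Y(G) = -7 (Y(G) = 8 + (-8 - 1*7) = 8 + (-8 - 7) = 8 - 15 = -7)
Y(49) - ((-983 - 11657) + 16921) = -7 - ((-983 - 11657) + 16921) = -7 - (-12640 + 16921) = -7 - 1*4281 = -7 - 4281 = -4288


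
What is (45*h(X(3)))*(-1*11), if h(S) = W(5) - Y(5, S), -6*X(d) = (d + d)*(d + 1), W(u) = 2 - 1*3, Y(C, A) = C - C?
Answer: 495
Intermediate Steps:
Y(C, A) = 0
W(u) = -1 (W(u) = 2 - 3 = -1)
X(d) = -d*(1 + d)/3 (X(d) = -(d + d)*(d + 1)/6 = -2*d*(1 + d)/6 = -d*(1 + d)/3)
h(S) = -1 (h(S) = -1 - 1*0 = -1 + 0 = -1)
(45*h(X(3)))*(-1*11) = (45*(-1))*(-1*11) = -45*(-11) = 495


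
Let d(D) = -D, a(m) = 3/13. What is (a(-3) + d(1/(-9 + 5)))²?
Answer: 625/2704 ≈ 0.23114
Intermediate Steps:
a(m) = 3/13 (a(m) = 3*(1/13) = 3/13)
(a(-3) + d(1/(-9 + 5)))² = (3/13 - 1/(-9 + 5))² = (3/13 - 1/(-4))² = (3/13 - 1*(-¼))² = (3/13 + ¼)² = (25/52)² = 625/2704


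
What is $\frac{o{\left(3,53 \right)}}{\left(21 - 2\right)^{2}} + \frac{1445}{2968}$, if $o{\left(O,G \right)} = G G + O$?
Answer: $\frac{466719}{56392} \approx 8.2763$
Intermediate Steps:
$o{\left(O,G \right)} = O + G^{2}$ ($o{\left(O,G \right)} = G^{2} + O = O + G^{2}$)
$\frac{o{\left(3,53 \right)}}{\left(21 - 2\right)^{2}} + \frac{1445}{2968} = \frac{3 + 53^{2}}{\left(21 - 2\right)^{2}} + \frac{1445}{2968} = \frac{3 + 2809}{19^{2}} + 1445 \cdot \frac{1}{2968} = \frac{2812}{361} + \frac{1445}{2968} = 2812 \cdot \frac{1}{361} + \frac{1445}{2968} = \frac{148}{19} + \frac{1445}{2968} = \frac{466719}{56392}$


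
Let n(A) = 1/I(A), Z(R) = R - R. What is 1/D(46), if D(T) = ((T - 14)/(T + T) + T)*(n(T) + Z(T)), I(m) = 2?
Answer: 23/533 ≈ 0.043152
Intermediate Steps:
Z(R) = 0
n(A) = ½ (n(A) = 1/2 = ½)
D(T) = T/2 + (-14 + T)/(4*T) (D(T) = ((T - 14)/(T + T) + T)*(½ + 0) = ((-14 + T)/((2*T)) + T)*(½) = ((-14 + T)*(1/(2*T)) + T)*(½) = ((-14 + T)/(2*T) + T)*(½) = (T + (-14 + T)/(2*T))*(½) = T/2 + (-14 + T)/(4*T))
1/D(46) = 1/((¼)*(-14 + 46*(1 + 2*46))/46) = 1/((¼)*(1/46)*(-14 + 46*(1 + 92))) = 1/((¼)*(1/46)*(-14 + 46*93)) = 1/((¼)*(1/46)*(-14 + 4278)) = 1/((¼)*(1/46)*4264) = 1/(533/23) = 23/533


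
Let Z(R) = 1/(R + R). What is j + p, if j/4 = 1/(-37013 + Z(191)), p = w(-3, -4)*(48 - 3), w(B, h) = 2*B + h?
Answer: -6362535778/14138965 ≈ -450.00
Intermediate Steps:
w(B, h) = h + 2*B
Z(R) = 1/(2*R)
p = -450 (p = (-4 + 2*(-3))*(48 - 3) = (-4 - 6)*45 = -10*45 = -450)
j = -1528/14138965 (j = 4/(-37013 + (½)/191) = 4/(-37013 + (½)*(1/191)) = 4/(-37013 + 1/382) = 4/(-14138965/382) = 4*(-382/14138965) = -1528/14138965 ≈ -0.00010807)
j + p = -1528/14138965 - 450 = -6362535778/14138965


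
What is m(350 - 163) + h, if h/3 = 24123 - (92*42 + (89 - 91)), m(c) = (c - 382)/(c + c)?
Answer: 22732647/374 ≈ 60783.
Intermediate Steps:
m(c) = (-382 + c)/(2*c) (m(c) = (-382 + c)/((2*c)) = (-382 + c)*(1/(2*c)) = (-382 + c)/(2*c))
h = 60783 (h = 3*(24123 - (92*42 + (89 - 91))) = 3*(24123 - (3864 - 2)) = 3*(24123 - 1*3862) = 3*(24123 - 3862) = 3*20261 = 60783)
m(350 - 163) + h = (-382 + (350 - 163))/(2*(350 - 163)) + 60783 = (½)*(-382 + 187)/187 + 60783 = (½)*(1/187)*(-195) + 60783 = -195/374 + 60783 = 22732647/374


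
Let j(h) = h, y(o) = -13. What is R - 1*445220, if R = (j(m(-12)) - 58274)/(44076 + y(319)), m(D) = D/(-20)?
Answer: -98088935667/220315 ≈ -4.4522e+5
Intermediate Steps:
m(D) = -D/20 (m(D) = D*(-1/20) = -D/20)
R = -291367/220315 (R = (-1/20*(-12) - 58274)/(44076 - 13) = (⅗ - 58274)/44063 = -291367/5*1/44063 = -291367/220315 ≈ -1.3225)
R - 1*445220 = -291367/220315 - 1*445220 = -291367/220315 - 445220 = -98088935667/220315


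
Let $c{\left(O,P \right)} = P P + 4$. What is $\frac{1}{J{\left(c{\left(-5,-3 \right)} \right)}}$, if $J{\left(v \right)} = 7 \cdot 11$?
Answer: $\frac{1}{77} \approx 0.012987$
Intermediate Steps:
$c{\left(O,P \right)} = 4 + P^{2}$ ($c{\left(O,P \right)} = P^{2} + 4 = 4 + P^{2}$)
$J{\left(v \right)} = 77$
$\frac{1}{J{\left(c{\left(-5,-3 \right)} \right)}} = \frac{1}{77}$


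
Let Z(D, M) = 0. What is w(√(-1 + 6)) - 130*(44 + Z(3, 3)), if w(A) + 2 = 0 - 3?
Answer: -5725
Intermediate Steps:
w(A) = -5 (w(A) = -2 + (0 - 3) = -2 - 3 = -5)
w(√(-1 + 6)) - 130*(44 + Z(3, 3)) = -5 - 130*(44 + 0) = -5 - 130*44 = -5 - 5720 = -5725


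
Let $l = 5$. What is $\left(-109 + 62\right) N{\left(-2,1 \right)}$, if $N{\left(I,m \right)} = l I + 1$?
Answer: $423$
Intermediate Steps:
$N{\left(I,m \right)} = 1 + 5 I$ ($N{\left(I,m \right)} = 5 I + 1 = 1 + 5 I$)
$\left(-109 + 62\right) N{\left(-2,1 \right)} = \left(-109 + 62\right) \left(1 + 5 \left(-2\right)\right) = - 47 \left(1 - 10\right) = \left(-47\right) \left(-9\right) = 423$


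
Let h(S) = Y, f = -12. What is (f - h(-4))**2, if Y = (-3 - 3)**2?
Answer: 2304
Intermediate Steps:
Y = 36 (Y = (-6)**2 = 36)
h(S) = 36
(f - h(-4))**2 = (-12 - 1*36)**2 = (-12 - 36)**2 = (-48)**2 = 2304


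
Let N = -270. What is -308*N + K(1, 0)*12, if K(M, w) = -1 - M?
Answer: 83136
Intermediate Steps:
-308*N + K(1, 0)*12 = -308*(-270) + (-1 - 1*1)*12 = 83160 + (-1 - 1)*12 = 83160 - 2*12 = 83160 - 24 = 83136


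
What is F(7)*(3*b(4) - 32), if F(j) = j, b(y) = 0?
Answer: -224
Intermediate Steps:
F(7)*(3*b(4) - 32) = 7*(3*0 - 32) = 7*(0 - 32) = 7*(-32) = -224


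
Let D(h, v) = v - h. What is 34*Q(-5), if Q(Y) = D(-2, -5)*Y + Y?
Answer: 340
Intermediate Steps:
Q(Y) = -2*Y (Q(Y) = (-5 - 1*(-2))*Y + Y = (-5 + 2)*Y + Y = -3*Y + Y = -2*Y)
34*Q(-5) = 34*(-2*(-5)) = 34*10 = 340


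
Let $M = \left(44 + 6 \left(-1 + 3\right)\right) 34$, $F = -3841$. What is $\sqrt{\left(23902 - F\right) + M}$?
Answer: $\sqrt{29647} \approx 172.18$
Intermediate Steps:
$M = 1904$ ($M = \left(44 + 6 \cdot 2\right) 34 = \left(44 + 12\right) 34 = 56 \cdot 34 = 1904$)
$\sqrt{\left(23902 - F\right) + M} = \sqrt{\left(23902 - -3841\right) + 1904} = \sqrt{\left(23902 + 3841\right) + 1904} = \sqrt{27743 + 1904} = \sqrt{29647}$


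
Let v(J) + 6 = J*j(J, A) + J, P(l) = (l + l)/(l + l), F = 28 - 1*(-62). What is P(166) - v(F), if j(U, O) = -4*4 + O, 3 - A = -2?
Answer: 907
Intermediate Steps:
A = 5 (A = 3 - 1*(-2) = 3 + 2 = 5)
F = 90 (F = 28 + 62 = 90)
j(U, O) = -16 + O
P(l) = 1 (P(l) = (2*l)/((2*l)) = (2*l)*(1/(2*l)) = 1)
v(J) = -6 - 10*J (v(J) = -6 + (J*(-16 + 5) + J) = -6 + (J*(-11) + J) = -6 + (-11*J + J) = -6 - 10*J)
P(166) - v(F) = 1 - (-6 - 10*90) = 1 - (-6 - 900) = 1 - 1*(-906) = 1 + 906 = 907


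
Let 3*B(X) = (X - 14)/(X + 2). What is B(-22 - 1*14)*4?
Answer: 100/51 ≈ 1.9608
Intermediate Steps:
B(X) = (-14 + X)/(3*(2 + X)) (B(X) = ((X - 14)/(X + 2))/3 = ((-14 + X)/(2 + X))/3 = (-14 + X)/(3*(2 + X)))
B(-22 - 1*14)*4 = ((-14 + (-22 - 1*14))/(3*(2 + (-22 - 1*14))))*4 = ((-14 + (-22 - 14))/(3*(2 + (-22 - 14))))*4 = ((-14 - 36)/(3*(2 - 36)))*4 = ((⅓)*(-50)/(-34))*4 = ((⅓)*(-1/34)*(-50))*4 = (25/51)*4 = 100/51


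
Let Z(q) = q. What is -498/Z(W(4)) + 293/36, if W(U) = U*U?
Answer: -1655/72 ≈ -22.986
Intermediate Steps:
W(U) = U²
-498/Z(W(4)) + 293/36 = -498/(4²) + 293/36 = -498/16 + 293*(1/36) = -498*1/16 + 293/36 = -249/8 + 293/36 = -1655/72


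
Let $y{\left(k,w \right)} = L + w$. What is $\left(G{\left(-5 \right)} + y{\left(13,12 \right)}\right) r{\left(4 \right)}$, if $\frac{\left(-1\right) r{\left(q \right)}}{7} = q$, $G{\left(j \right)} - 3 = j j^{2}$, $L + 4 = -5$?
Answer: $3332$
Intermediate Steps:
$L = -9$ ($L = -4 - 5 = -9$)
$y{\left(k,w \right)} = -9 + w$
$G{\left(j \right)} = 3 + j^{3}$ ($G{\left(j \right)} = 3 + j j^{2} = 3 + j^{3}$)
$r{\left(q \right)} = - 7 q$
$\left(G{\left(-5 \right)} + y{\left(13,12 \right)}\right) r{\left(4 \right)} = \left(\left(3 + \left(-5\right)^{3}\right) + \left(-9 + 12\right)\right) \left(\left(-7\right) 4\right) = \left(\left(3 - 125\right) + 3\right) \left(-28\right) = \left(-122 + 3\right) \left(-28\right) = \left(-119\right) \left(-28\right) = 3332$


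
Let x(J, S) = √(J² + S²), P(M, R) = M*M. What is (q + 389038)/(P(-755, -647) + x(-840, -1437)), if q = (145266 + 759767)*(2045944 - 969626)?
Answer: 138815865046419575/81231432514 - 730577773149*√307841/81231432514 ≈ 1.7039e+6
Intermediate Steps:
P(M, R) = M²
q = 974103308494 (q = 905033*1076318 = 974103308494)
(q + 389038)/(P(-755, -647) + x(-840, -1437)) = (974103308494 + 389038)/((-755)² + √((-840)² + (-1437)²)) = 974103697532/(570025 + √(705600 + 2064969)) = 974103697532/(570025 + √2770569) = 974103697532/(570025 + 3*√307841)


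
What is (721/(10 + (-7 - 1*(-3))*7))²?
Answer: 519841/324 ≈ 1604.4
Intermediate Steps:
(721/(10 + (-7 - 1*(-3))*7))² = (721/(10 + (-7 + 3)*7))² = (721/(10 - 4*7))² = (721/(10 - 28))² = (721/(-18))² = (721*(-1/18))² = (-721/18)² = 519841/324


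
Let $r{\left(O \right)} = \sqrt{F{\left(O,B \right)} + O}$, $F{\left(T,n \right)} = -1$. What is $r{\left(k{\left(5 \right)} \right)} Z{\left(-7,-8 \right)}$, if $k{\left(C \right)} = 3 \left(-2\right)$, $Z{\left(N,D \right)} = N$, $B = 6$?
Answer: $- 7 i \sqrt{7} \approx - 18.52 i$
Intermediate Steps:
$k{\left(C \right)} = -6$
$r{\left(O \right)} = \sqrt{-1 + O}$
$r{\left(k{\left(5 \right)} \right)} Z{\left(-7,-8 \right)} = \sqrt{-1 - 6} \left(-7\right) = \sqrt{-7} \left(-7\right) = i \sqrt{7} \left(-7\right) = - 7 i \sqrt{7}$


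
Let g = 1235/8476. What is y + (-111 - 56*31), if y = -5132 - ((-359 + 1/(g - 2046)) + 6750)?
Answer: -17834202238/1333897 ≈ -13370.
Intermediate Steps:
g = 95/652 (g = 1235*(1/8476) = 95/652 ≈ 0.14571)
y = -15370494479/1333897 (y = -5132 - ((-359 + 1/(95/652 - 2046)) + 6750) = -5132 - ((-359 + 1/(-1333897/652)) + 6750) = -5132 - ((-359 - 652/1333897) + 6750) = -5132 - (-478869675/1333897 + 6750) = -5132 - 1*8524935075/1333897 = -5132 - 8524935075/1333897 = -15370494479/1333897 ≈ -11523.)
y + (-111 - 56*31) = -15370494479/1333897 + (-111 - 56*31) = -15370494479/1333897 + (-111 - 1736) = -15370494479/1333897 - 1847 = -17834202238/1333897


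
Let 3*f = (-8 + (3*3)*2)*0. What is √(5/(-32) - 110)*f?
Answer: 0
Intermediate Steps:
f = 0 (f = ((-8 + (3*3)*2)*0)/3 = ((-8 + 9*2)*0)/3 = ((-8 + 18)*0)/3 = (10*0)/3 = (⅓)*0 = 0)
√(5/(-32) - 110)*f = √(5/(-32) - 110)*0 = √(5*(-1/32) - 110)*0 = √(-5/32 - 110)*0 = √(-3525/32)*0 = (5*I*√282/8)*0 = 0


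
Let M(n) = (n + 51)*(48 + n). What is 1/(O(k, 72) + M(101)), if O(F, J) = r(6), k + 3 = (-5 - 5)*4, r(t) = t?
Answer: 1/22654 ≈ 4.4142e-5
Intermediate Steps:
k = -43 (k = -3 + (-5 - 5)*4 = -3 - 10*4 = -3 - 40 = -43)
O(F, J) = 6
M(n) = (48 + n)*(51 + n) (M(n) = (51 + n)*(48 + n) = (48 + n)*(51 + n))
1/(O(k, 72) + M(101)) = 1/(6 + (2448 + 101**2 + 99*101)) = 1/(6 + (2448 + 10201 + 9999)) = 1/(6 + 22648) = 1/22654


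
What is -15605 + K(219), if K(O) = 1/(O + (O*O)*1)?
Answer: -751848899/48180 ≈ -15605.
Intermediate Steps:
K(O) = 1/(O + O**2) (K(O) = 1/(O + O**2*1) = 1/(O + O**2))
-15605 + K(219) = -15605 + 1/(219*(1 + 219)) = -15605 + (1/219)/220 = -15605 + (1/219)*(1/220) = -15605 + 1/48180 = -751848899/48180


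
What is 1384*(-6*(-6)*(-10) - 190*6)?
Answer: -2076000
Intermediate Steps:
1384*(-6*(-6)*(-10) - 190*6) = 1384*(36*(-10) - 1140) = 1384*(-360 - 1140) = 1384*(-1500) = -2076000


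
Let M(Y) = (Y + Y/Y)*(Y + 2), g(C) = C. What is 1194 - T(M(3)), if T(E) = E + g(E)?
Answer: 1154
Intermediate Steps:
M(Y) = (1 + Y)*(2 + Y) (M(Y) = (Y + 1)*(2 + Y) = (1 + Y)*(2 + Y))
T(E) = 2*E (T(E) = E + E = 2*E)
1194 - T(M(3)) = 1194 - 2*(2 + 3² + 3*3) = 1194 - 2*(2 + 9 + 9) = 1194 - 2*20 = 1194 - 1*40 = 1194 - 40 = 1154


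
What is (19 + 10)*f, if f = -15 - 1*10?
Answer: -725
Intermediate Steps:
f = -25 (f = -15 - 10 = -25)
(19 + 10)*f = (19 + 10)*(-25) = 29*(-25) = -725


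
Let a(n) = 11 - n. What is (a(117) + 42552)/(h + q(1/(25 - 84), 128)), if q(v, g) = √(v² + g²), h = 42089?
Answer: 3109420122407/3083239248148 - 21286669*√197345/3083239248148 ≈ 1.0054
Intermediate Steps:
q(v, g) = √(g² + v²)
(a(117) + 42552)/(h + q(1/(25 - 84), 128)) = ((11 - 1*117) + 42552)/(42089 + √(128² + (1/(25 - 84))²)) = ((11 - 117) + 42552)/(42089 + √(16384 + (1/(-59))²)) = (-106 + 42552)/(42089 + √(16384 + (-1/59)²)) = 42446/(42089 + √(16384 + 1/3481)) = 42446/(42089 + √(57032705/3481)) = 42446/(42089 + 17*√197345/59)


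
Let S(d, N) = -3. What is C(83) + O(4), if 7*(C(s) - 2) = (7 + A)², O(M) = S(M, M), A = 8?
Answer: 218/7 ≈ 31.143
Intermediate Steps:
O(M) = -3
C(s) = 239/7 (C(s) = 2 + (7 + 8)²/7 = 2 + (⅐)*15² = 2 + (⅐)*225 = 2 + 225/7 = 239/7)
C(83) + O(4) = 239/7 - 3 = 218/7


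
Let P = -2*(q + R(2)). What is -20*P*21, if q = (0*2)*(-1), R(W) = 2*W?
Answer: 3360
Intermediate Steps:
q = 0 (q = 0*(-1) = 0)
P = -8 (P = -2*(0 + 2*2) = -2*(0 + 4) = -2*4 = -8)
-20*P*21 = -20*(-8)*21 = 160*21 = 3360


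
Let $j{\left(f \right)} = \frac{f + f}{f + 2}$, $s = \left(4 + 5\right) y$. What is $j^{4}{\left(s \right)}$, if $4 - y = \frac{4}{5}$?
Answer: $\frac{429981696}{35153041} \approx 12.232$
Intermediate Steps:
$y = \frac{16}{5}$ ($y = 4 - \frac{4}{5} = \frac{16}{5} \approx 3.2$)
$s = \frac{144}{5}$ ($s = \left(4 + 5\right) \frac{16}{5} = 9 \cdot \frac{16}{5} = \frac{144}{5} \approx 28.8$)
$j{\left(f \right)} = \frac{2 f}{2 + f}$
$j^{4}{\left(s \right)} = \left(2 \cdot \frac{144}{5} \frac{1}{2 + \frac{144}{5}}\right)^{4} = \left(2 \cdot \frac{144}{5} \frac{1}{\frac{154}{5}}\right)^{4} = \left(2 \cdot \frac{144}{5} \cdot \frac{5}{154}\right)^{4} = \left(\frac{144}{77}\right)^{4} = \frac{429981696}{35153041}$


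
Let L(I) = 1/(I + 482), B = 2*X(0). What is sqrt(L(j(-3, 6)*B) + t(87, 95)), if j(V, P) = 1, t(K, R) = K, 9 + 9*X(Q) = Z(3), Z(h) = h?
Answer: sqrt(180908994)/1442 ≈ 9.3275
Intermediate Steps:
X(Q) = -2/3 (X(Q) = -1 + (1/9)*3 = -1 + 1/3 = -2/3)
B = -4/3 (B = 2*(-2/3) = -4/3 ≈ -1.3333)
L(I) = 1/(482 + I)
sqrt(L(j(-3, 6)*B) + t(87, 95)) = sqrt(1/(482 + 1*(-4/3)) + 87) = sqrt(1/(482 - 4/3) + 87) = sqrt(1/(1442/3) + 87) = sqrt(3/1442 + 87) = sqrt(125457/1442) = sqrt(180908994)/1442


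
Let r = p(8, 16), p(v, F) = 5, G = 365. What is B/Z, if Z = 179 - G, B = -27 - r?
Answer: 16/93 ≈ 0.17204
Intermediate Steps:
r = 5
B = -32 (B = -27 - 1*5 = -27 - 5 = -32)
Z = -186 (Z = 179 - 1*365 = 179 - 365 = -186)
B/Z = -32/(-186) = -32*(-1/186) = 16/93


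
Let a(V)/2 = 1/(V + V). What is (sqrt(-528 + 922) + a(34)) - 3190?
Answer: -108459/34 + sqrt(394) ≈ -3170.1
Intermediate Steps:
a(V) = 1/V (a(V) = 2/(V + V) = 2/((2*V)) = 2*(1/(2*V)) = 1/V)
(sqrt(-528 + 922) + a(34)) - 3190 = (sqrt(-528 + 922) + 1/34) - 3190 = (sqrt(394) + 1/34) - 3190 = (1/34 + sqrt(394)) - 3190 = -108459/34 + sqrt(394)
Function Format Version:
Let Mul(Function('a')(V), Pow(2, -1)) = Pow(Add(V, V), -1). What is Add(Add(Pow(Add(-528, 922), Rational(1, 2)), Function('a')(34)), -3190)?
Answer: Add(Rational(-108459, 34), Pow(394, Rational(1, 2))) ≈ -3170.1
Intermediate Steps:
Function('a')(V) = Pow(V, -1) (Function('a')(V) = Mul(2, Pow(Add(V, V), -1)) = Mul(2, Pow(Mul(2, V), -1)) = Mul(2, Mul(Rational(1, 2), Pow(V, -1))) = Pow(V, -1))
Add(Add(Pow(Add(-528, 922), Rational(1, 2)), Function('a')(34)), -3190) = Add(Add(Pow(Add(-528, 922), Rational(1, 2)), Pow(34, -1)), -3190) = Add(Add(Pow(394, Rational(1, 2)), Rational(1, 34)), -3190) = Add(Add(Rational(1, 34), Pow(394, Rational(1, 2))), -3190) = Add(Rational(-108459, 34), Pow(394, Rational(1, 2)))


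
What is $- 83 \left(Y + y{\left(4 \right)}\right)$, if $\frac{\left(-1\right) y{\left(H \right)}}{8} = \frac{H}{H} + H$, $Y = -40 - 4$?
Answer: $6972$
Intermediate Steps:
$Y = -44$ ($Y = -40 - 4 = -44$)
$y{\left(H \right)} = -8 - 8 H$ ($y{\left(H \right)} = - 8 \left(\frac{H}{H} + H\right) = - 8 \left(1 + H\right) = -8 - 8 H$)
$- 83 \left(Y + y{\left(4 \right)}\right) = - 83 \left(-44 - 40\right) = \left(-83\right) \left(-84\right) = 6972$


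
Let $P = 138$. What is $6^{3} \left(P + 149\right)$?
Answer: $61992$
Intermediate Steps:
$6^{3} \left(P + 149\right) = 6^{3} \left(138 + 149\right) = 216 \cdot 287 = 61992$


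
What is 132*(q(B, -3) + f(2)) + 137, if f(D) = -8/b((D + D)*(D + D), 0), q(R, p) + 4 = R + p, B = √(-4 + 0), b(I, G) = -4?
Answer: -523 + 264*I ≈ -523.0 + 264.0*I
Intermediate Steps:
B = 2*I (B = √(-4) = 2*I ≈ 2.0*I)
q(R, p) = -4 + R + p (q(R, p) = -4 + (R + p) = -4 + R + p)
f(D) = 2 (f(D) = -8/(-4) = -8*(-¼) = 2)
132*(q(B, -3) + f(2)) + 137 = 132*((-4 + 2*I - 3) + 2) + 137 = 132*((-7 + 2*I) + 2) + 137 = 132*(-5 + 2*I) + 137 = (-660 + 264*I) + 137 = -523 + 264*I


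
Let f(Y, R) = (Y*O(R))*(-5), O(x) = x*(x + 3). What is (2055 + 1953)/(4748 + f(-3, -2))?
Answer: 2004/2359 ≈ 0.84951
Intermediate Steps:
O(x) = x*(3 + x)
f(Y, R) = -5*R*Y*(3 + R) (f(Y, R) = (Y*(R*(3 + R)))*(-5) = (R*Y*(3 + R))*(-5) = -5*R*Y*(3 + R))
(2055 + 1953)/(4748 + f(-3, -2)) = (2055 + 1953)/(4748 - 5*(-2)*(-3)*(3 - 2)) = 4008/(4748 - 5*(-2)*(-3)*1) = 4008/(4748 - 30) = 4008/4718 = 4008*(1/4718) = 2004/2359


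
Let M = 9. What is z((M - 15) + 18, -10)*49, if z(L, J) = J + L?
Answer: 98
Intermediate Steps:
z((M - 15) + 18, -10)*49 = (-10 + ((9 - 15) + 18))*49 = (-10 + (-6 + 18))*49 = (-10 + 12)*49 = 2*49 = 98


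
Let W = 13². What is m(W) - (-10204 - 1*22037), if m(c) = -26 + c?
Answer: 32384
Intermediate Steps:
W = 169
m(W) - (-10204 - 1*22037) = (-26 + 169) - (-10204 - 1*22037) = 143 - (-10204 - 22037) = 143 - 1*(-32241) = 143 + 32241 = 32384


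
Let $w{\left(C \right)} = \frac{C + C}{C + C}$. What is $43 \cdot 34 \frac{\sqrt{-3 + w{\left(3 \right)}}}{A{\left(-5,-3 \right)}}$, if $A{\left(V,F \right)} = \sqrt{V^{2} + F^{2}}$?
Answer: $86 i \sqrt{17} \approx 354.59 i$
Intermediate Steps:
$A{\left(V,F \right)} = \sqrt{F^{2} + V^{2}}$
$w{\left(C \right)} = 1$ ($w{\left(C \right)} = \frac{2 C}{2 C} = 2 C \frac{1}{2 C} = 1$)
$43 \cdot 34 \frac{\sqrt{-3 + w{\left(3 \right)}}}{A{\left(-5,-3 \right)}} = 43 \cdot 34 \frac{\sqrt{-3 + 1}}{\sqrt{\left(-3\right)^{2} + \left(-5\right)^{2}}} = 1462 \frac{\sqrt{-2}}{\sqrt{9 + 25}} = 1462 \frac{i \sqrt{2}}{\sqrt{34}} = 1462 i \sqrt{2} \frac{\sqrt{34}}{34} = 1462 \frac{i \sqrt{17}}{17} = 86 i \sqrt{17}$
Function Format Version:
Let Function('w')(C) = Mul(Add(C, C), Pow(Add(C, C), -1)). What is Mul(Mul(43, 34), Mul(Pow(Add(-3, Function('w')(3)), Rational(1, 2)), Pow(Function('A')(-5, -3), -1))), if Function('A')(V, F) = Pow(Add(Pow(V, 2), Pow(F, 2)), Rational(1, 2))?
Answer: Mul(86, I, Pow(17, Rational(1, 2))) ≈ Mul(354.59, I)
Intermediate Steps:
Function('A')(V, F) = Pow(Add(Pow(F, 2), Pow(V, 2)), Rational(1, 2))
Function('w')(C) = 1 (Function('w')(C) = Mul(Mul(2, C), Pow(Mul(2, C), -1)) = Mul(Mul(2, C), Mul(Rational(1, 2), Pow(C, -1))) = 1)
Mul(Mul(43, 34), Mul(Pow(Add(-3, Function('w')(3)), Rational(1, 2)), Pow(Function('A')(-5, -3), -1))) = Mul(Mul(43, 34), Mul(Pow(Add(-3, 1), Rational(1, 2)), Pow(Pow(Add(Pow(-3, 2), Pow(-5, 2)), Rational(1, 2)), -1))) = Mul(1462, Mul(Pow(-2, Rational(1, 2)), Pow(Pow(Add(9, 25), Rational(1, 2)), -1))) = Mul(1462, Mul(Mul(I, Pow(2, Rational(1, 2))), Pow(Pow(34, Rational(1, 2)), -1))) = Mul(1462, Mul(Mul(I, Pow(2, Rational(1, 2))), Mul(Rational(1, 34), Pow(34, Rational(1, 2))))) = Mul(1462, Mul(Rational(1, 17), I, Pow(17, Rational(1, 2)))) = Mul(86, I, Pow(17, Rational(1, 2)))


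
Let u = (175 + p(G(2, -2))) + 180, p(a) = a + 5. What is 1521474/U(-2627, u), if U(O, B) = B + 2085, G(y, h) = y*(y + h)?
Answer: 507158/815 ≈ 622.28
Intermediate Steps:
G(y, h) = y*(h + y)
p(a) = 5 + a
u = 360 (u = (175 + (5 + 2*(-2 + 2))) + 180 = (175 + (5 + 2*0)) + 180 = (175 + (5 + 0)) + 180 = (175 + 5) + 180 = 180 + 180 = 360)
U(O, B) = 2085 + B
1521474/U(-2627, u) = 1521474/(2085 + 360) = 1521474/2445 = 1521474*(1/2445) = 507158/815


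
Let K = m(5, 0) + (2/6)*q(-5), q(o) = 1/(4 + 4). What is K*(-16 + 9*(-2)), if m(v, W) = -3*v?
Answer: 6103/12 ≈ 508.58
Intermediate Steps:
q(o) = 1/8
K = -359/24 (K = -3*5 + (2/6)*(1/8) = -15 + (2*(1/6))*(1/8) = -15 + (1/3)*(1/8) = -15 + 1/24 = -359/24 ≈ -14.958)
K*(-16 + 9*(-2)) = -359*(-16 + 9*(-2))/24 = -359*(-16 - 18)/24 = -359/24*(-34) = 6103/12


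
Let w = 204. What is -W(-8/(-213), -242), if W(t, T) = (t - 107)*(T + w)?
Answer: -865754/213 ≈ -4064.6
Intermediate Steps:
W(t, T) = (-107 + t)*(204 + T) (W(t, T) = (t - 107)*(T + 204) = (-107 + t)*(204 + T))
-W(-8/(-213), -242) = -(-21828 - 107*(-242) + 204*(-8/(-213)) - (-1936)/(-213)) = -(-21828 + 25894 + 204*(-8*(-1/213)) - (-1936)*(-1)/213) = -(-21828 + 25894 + 204*(8/213) - 242*8/213) = -(-21828 + 25894 + 544/71 - 1936/213) = -1*865754/213 = -865754/213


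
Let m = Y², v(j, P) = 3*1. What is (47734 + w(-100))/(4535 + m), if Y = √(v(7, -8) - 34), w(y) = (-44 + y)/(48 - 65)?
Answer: 405811/38284 ≈ 10.600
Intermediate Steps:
v(j, P) = 3
w(y) = 44/17 - y/17 (w(y) = (-44 + y)/(-17) = (-44 + y)*(-1/17) = 44/17 - y/17)
Y = I*√31 (Y = √(3 - 34) = √(-31) = I*√31 ≈ 5.5678*I)
m = -31 (m = (I*√31)² = -31)
(47734 + w(-100))/(4535 + m) = (47734 + (44/17 - 1/17*(-100)))/(4535 - 31) = (47734 + (44/17 + 100/17))/4504 = (47734 + 144/17)*(1/4504) = (811622/17)*(1/4504) = 405811/38284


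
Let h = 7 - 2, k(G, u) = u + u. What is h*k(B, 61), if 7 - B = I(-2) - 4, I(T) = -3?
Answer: 610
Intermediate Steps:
B = 14 (B = 7 - (-3 - 4) = 7 - 1*(-7) = 7 + 7 = 14)
k(G, u) = 2*u
h = 5
h*k(B, 61) = 5*(2*61) = 5*122 = 610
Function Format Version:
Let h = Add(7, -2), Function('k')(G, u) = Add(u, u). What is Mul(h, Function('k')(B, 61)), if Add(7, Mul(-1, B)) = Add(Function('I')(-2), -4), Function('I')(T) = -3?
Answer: 610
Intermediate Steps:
B = 14 (B = Add(7, Mul(-1, Add(-3, -4))) = Add(7, Mul(-1, -7)) = Add(7, 7) = 14)
Function('k')(G, u) = Mul(2, u)
h = 5
Mul(h, Function('k')(B, 61)) = Mul(5, Mul(2, 61)) = Mul(5, 122) = 610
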